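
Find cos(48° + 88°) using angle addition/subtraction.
cos(48° + 88°) = cos 48° cos 88° - sin 48° sin 88° = -0.7193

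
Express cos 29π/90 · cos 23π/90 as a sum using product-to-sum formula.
cos 29π/90 cos 23π/90 = (1/2)[cos(29π/90-23π/90) + cos(29π/90+23π/90)]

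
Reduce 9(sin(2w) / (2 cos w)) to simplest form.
9(sin(2w) / (2 cos w)) = 9(sin w) (using Double angle)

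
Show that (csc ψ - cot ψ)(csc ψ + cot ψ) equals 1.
LHS = csc²ψ - cot²ψ = (1 + cot²ψ) - cot²ψ = 1 = RHS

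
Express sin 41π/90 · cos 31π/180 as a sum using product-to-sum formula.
sin 41π/90 cos 31π/180 = (1/2)[sin(41π/90+31π/180) + sin(41π/90-31π/180)]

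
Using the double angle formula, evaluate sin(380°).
sin(380°) = 2 sin 190° cos 190° = 0.342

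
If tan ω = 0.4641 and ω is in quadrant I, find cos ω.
cos ω = 0.9071 (using tan²ω + 1 = sec²ω)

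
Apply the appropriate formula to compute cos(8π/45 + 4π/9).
cos(8π/45 + 4π/9) = cos 8π/45 cos 4π/9 - sin 8π/45 sin 4π/9 = -0.3746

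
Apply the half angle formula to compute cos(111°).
cos(111°) = -√((1 + cos 222°)/2) = -0.3584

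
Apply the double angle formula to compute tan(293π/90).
tan(293π/90) = 2 tan 293π/180 / (1 - tan²293π/180) = 1.036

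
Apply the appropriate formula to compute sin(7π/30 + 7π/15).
sin(7π/30 + 7π/15) = sin 7π/30 cos 7π/15 + cos 7π/30 sin 7π/15 = 0.809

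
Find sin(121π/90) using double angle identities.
sin(121π/90) = 2 sin 121π/180 cos 121π/180 = -0.8829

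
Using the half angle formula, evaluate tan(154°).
tan(154°) = sin 308° / (1 + cos 308°) = -0.4877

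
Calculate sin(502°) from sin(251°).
sin(502°) = 2 sin 251° cos 251° = 0.6157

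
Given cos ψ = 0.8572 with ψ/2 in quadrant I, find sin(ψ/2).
sin(ψ/2) = ±√((1 - cos ψ)/2); positive since ψ/2 ∈ QI, so sin(ψ/2) = 0.2672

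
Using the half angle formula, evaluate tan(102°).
tan(102°) = sin 204° / (1 + cos 204°) = -4.705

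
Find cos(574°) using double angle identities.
cos(574°) = cos²287° - sin²287° = -0.829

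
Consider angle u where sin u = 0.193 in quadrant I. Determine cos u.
cos u = √(1 - sin²u) = 0.9812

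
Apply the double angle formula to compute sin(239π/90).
sin(239π/90) = 2 sin 239π/180 cos 239π/180 = 0.8829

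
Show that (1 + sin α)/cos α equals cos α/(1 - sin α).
LHS = (1 + sin α)(1 - sin α) / (cos α(1 - sin α)) = (1 - sin²α) / (cos α(1 - sin α)) = cos²α / (cos α(1 - sin α)) = cos α/(1 - sin α) = RHS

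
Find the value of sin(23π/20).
sin(23π/20) = -0.454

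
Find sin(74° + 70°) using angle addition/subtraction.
sin(74° + 70°) = sin 74° cos 70° + cos 74° sin 70° = 0.5878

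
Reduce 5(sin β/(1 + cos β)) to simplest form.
5(sin β/(1 + cos β)) = 5(tan(β/2)) (using Half angle)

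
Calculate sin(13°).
sin(13°) = 0.225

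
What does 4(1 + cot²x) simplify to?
4(1 + cot²x) = 4(csc²x) (using Pythagorean identity)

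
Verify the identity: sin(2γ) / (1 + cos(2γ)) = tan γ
LHS = 2 sin γ cos γ / (2cos²γ) = sin γ/cos γ = tan γ = RHS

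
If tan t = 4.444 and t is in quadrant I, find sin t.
sin t = 0.9756 (using tan²t + 1 = sec²t)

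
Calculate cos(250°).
cos(250°) = -0.342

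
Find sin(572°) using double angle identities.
sin(572°) = 2 sin 286° cos 286° = -0.5299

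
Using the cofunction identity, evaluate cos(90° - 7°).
cos(90° - 7°) = sin(7°) = 0.1219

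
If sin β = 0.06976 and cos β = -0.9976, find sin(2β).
sin(2β) = 2 sin β cos β = -0.1392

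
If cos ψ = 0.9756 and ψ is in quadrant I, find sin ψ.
sin ψ = 0.2196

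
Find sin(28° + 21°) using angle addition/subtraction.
sin(28° + 21°) = sin 28° cos 21° + cos 28° sin 21° = 0.7547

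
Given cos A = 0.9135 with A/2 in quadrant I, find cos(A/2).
cos(A/2) = ±√((1 + cos A)/2); positive since A/2 ∈ QI, so cos(A/2) = 0.9781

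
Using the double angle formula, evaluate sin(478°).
sin(478°) = 2 sin 239° cos 239° = 0.8829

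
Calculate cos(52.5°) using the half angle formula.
cos(52.5°) = √((1 + cos 105°)/2) = 0.6088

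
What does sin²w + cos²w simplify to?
sin²w + cos²w = 1 (using Pythagorean identity)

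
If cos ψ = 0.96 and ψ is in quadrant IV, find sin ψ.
sin ψ = -0.28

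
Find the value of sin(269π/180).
sin(269π/180) = -0.9998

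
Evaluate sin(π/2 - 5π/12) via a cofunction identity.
sin(π/2 - 5π/12) = cos(5π/12) = (√6-√2)/4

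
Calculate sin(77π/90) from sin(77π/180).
sin(77π/90) = 2 sin 77π/180 cos 77π/180 = 0.4384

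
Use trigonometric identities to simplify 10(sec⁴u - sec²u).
10(sec⁴u - sec²u) = 10(tan⁴u + tan²u) (using Pythagorean)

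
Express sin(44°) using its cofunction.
sin(44°) = cos(90° - 44°) = cos(46°)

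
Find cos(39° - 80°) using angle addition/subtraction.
cos(39° - 80°) = cos 39° cos 80° + sin 39° sin 80° = 0.7547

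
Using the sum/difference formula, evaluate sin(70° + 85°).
sin(70° + 85°) = sin 70° cos 85° + cos 70° sin 85° = 0.4226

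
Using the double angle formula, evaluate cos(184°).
cos(184°) = cos²92° - sin²92° = -0.9976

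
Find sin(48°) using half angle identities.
sin(48°) = √((1 - cos 96°)/2) = 0.7431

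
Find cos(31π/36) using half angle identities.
cos(31π/36) = -√((1 + cos 31π/18)/2) = -0.9063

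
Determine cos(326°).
cos(326°) = 0.829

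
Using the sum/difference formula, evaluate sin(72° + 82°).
sin(72° + 82°) = sin 72° cos 82° + cos 72° sin 82° = 0.4384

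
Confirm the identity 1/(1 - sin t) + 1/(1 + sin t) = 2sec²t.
LHS = [(1 + sin t) + (1 - sin t)] / [(1 - sin t)(1 + sin t)] = 2/(1 - sin²t) = 2/cos²t = 2sec²t = RHS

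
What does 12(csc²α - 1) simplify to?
12(csc²α - 1) = 12(cot²α) (using Pythagorean identity)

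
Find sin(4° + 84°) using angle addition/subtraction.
sin(4° + 84°) = sin 4° cos 84° + cos 4° sin 84° = 0.9994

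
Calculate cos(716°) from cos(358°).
cos(716°) = cos²358° - sin²358° = 0.9976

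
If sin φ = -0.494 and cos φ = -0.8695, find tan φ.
tan φ = sin φ / cos φ = 0.5681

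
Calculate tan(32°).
tan(32°) = 0.6249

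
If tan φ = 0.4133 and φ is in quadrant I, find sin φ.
sin φ = 0.382 (using tan²φ + 1 = sec²φ)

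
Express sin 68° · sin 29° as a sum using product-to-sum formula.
sin 68° sin 29° = (1/2)[cos(68°-29°) - cos(68°+29°)]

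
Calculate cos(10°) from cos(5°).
cos(10°) = cos²5° - sin²5° = 0.9848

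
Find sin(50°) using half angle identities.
sin(50°) = √((1 - cos 100°)/2) = 0.766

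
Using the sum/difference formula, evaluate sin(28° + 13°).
sin(28° + 13°) = sin 28° cos 13° + cos 28° sin 13° = 0.6561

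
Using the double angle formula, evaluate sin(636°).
sin(636°) = 2 sin 318° cos 318° = -0.9945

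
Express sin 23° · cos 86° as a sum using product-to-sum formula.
sin 23° cos 86° = (1/2)[sin(23°+86°) + sin(23°-86°)]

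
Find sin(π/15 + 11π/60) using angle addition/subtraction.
sin(π/15 + 11π/60) = sin π/15 cos 11π/60 + cos π/15 sin 11π/60 = √2/2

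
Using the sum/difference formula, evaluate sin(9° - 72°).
sin(9° - 72°) = sin 9° cos 72° - cos 9° sin 72° = -0.891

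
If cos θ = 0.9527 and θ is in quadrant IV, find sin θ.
sin θ = -0.3039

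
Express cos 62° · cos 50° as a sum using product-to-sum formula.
cos 62° cos 50° = (1/2)[cos(62°-50°) + cos(62°+50°)]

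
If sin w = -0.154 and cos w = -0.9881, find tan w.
tan w = sin w / cos w = 0.1559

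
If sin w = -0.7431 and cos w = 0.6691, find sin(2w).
sin(2w) = 2 sin w cos w = -0.9944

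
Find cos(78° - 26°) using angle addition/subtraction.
cos(78° - 26°) = cos 78° cos 26° + sin 78° sin 26° = 0.6157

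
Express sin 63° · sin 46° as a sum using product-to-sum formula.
sin 63° sin 46° = (1/2)[cos(63°-46°) - cos(63°+46°)]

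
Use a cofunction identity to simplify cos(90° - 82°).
cos(90° - 82°) = sin(82°)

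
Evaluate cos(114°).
cos(114°) = -0.4067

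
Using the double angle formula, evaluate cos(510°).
cos(510°) = cos²255° - sin²255° = -√3/2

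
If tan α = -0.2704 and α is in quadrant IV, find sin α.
sin α = -0.261 (using tan²α + 1 = sec²α)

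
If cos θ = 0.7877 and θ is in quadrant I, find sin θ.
sin θ = 0.6161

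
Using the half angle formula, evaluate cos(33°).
cos(33°) = √((1 + cos 66°)/2) = 0.8387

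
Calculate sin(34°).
sin(34°) = 0.5592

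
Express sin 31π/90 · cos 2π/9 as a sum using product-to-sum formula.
sin 31π/90 cos 2π/9 = (1/2)[sin(31π/90+2π/9) + sin(31π/90-2π/9)]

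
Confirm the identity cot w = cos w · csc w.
RHS = cos w · (1/sin w) = cos w/sin w = cot w = LHS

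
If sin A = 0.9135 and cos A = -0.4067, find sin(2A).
sin(2A) = 2 sin A cos A = -0.743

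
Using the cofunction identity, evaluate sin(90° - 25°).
sin(90° - 25°) = cos(25°) = 0.9063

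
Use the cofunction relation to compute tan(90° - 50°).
tan(90° - 50°) = cot(50°) = 0.8391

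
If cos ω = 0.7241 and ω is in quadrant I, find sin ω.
sin ω = 0.6897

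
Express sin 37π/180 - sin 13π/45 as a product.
sin 37π/180 - sin 13π/45 = 2 cos(89π/360) sin(-π/24)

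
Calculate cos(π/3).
cos(π/3) = 1/2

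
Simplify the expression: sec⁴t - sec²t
sec⁴t - sec²t = tan⁴t + tan²t (using Pythagorean)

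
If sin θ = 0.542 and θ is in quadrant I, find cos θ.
cos θ = 0.8404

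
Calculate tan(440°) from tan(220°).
tan(440°) = 2 tan 220° / (1 - tan²220°) = 5.671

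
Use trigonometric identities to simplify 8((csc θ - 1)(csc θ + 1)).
8((csc θ - 1)(csc θ + 1)) = 8(cot²θ) (using Diff. of squares)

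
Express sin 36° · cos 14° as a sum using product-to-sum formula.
sin 36° cos 14° = (1/2)[sin(36°+14°) + sin(36°-14°)]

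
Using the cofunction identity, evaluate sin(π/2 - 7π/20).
sin(π/2 - 7π/20) = cos(7π/20) = 0.454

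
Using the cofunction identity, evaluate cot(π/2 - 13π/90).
cot(π/2 - 13π/90) = tan(13π/90) = 0.4877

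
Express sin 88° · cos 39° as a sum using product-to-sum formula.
sin 88° cos 39° = (1/2)[sin(88°+39°) + sin(88°-39°)]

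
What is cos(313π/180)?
cos(313π/180) = 0.682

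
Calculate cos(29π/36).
cos(29π/36) = -0.8192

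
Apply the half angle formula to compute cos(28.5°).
cos(28.5°) = √((1 + cos 57°)/2) = 0.8788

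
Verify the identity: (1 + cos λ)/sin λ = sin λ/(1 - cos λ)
RHS = sin λ(1 + cos λ) / ((1 - cos λ)(1 + cos λ)) = sin λ(1 + cos λ) / (1 - cos²λ) = sin λ(1 + cos λ) / sin²λ = (1 + cos λ)/sin λ = LHS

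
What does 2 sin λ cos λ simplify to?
2 sin λ cos λ = sin(2λ) (using Double angle)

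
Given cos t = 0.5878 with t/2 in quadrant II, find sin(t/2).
sin(t/2) = ±√((1 - cos t)/2); positive since t/2 ∈ QII, so sin(t/2) = 0.454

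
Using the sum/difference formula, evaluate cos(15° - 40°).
cos(15° - 40°) = cos 15° cos 40° + sin 15° sin 40° = 0.9063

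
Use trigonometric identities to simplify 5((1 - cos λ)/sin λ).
5((1 - cos λ)/sin λ) = 5(tan(λ/2)) (using Half angle)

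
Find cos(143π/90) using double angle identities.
cos(143π/90) = cos²143π/180 - sin²143π/180 = 0.2756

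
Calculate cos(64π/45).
cos(64π/45) = -0.2419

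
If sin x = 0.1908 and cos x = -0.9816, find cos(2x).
cos(2x) = cos²x - sin²x = 0.9271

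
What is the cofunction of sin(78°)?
sin(78°) = cos(90° - 78°) = cos(12°)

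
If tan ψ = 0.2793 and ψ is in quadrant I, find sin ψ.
sin ψ = 0.269 (using tan²ψ + 1 = sec²ψ)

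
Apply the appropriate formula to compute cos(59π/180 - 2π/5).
cos(59π/180 - 2π/5) = cos 59π/180 cos 2π/5 + sin 59π/180 sin 2π/5 = 0.9744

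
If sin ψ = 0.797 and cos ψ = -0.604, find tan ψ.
tan ψ = sin ψ / cos ψ = -1.32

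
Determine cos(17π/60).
cos(17π/60) = 0.6293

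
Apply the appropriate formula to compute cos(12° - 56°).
cos(12° - 56°) = cos 12° cos 56° + sin 12° sin 56° = 0.7193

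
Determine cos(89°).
cos(89°) = 0.01745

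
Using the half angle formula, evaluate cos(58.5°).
cos(58.5°) = √((1 + cos 117°)/2) = 0.5225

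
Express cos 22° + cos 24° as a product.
cos 22° + cos 24° = 2 cos(23°) cos(-1°)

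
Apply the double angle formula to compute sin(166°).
sin(166°) = 2 sin 83° cos 83° = 0.2419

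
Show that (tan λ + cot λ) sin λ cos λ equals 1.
LHS = (sin λ/cos λ + cos λ/sin λ) sin λ cos λ = ((sin²λ + cos²λ)/(sin λ cos λ)) · sin λ cos λ = sin²λ + cos²λ = 1 = RHS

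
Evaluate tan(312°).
tan(312°) = -1.111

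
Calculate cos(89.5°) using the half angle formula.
cos(89.5°) = √((1 + cos 179°)/2) = 0.008727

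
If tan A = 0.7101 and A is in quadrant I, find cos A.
cos A = 0.8153 (using tan²A + 1 = sec²A)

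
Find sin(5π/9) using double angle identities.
sin(5π/9) = 2 sin 5π/18 cos 5π/18 = 0.9848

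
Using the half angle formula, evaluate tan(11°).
tan(11°) = sin 22° / (1 + cos 22°) = 0.1944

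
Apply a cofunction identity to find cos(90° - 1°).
cos(90° - 1°) = sin(1°) = 0.01745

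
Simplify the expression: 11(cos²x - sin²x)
11(cos²x - sin²x) = 11(cos(2x)) (using Double angle)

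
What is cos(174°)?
cos(174°) = -0.9945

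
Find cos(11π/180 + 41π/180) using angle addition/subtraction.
cos(11π/180 + 41π/180) = cos 11π/180 cos 41π/180 - sin 11π/180 sin 41π/180 = 0.6157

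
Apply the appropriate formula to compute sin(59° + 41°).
sin(59° + 41°) = sin 59° cos 41° + cos 59° sin 41° = 0.9848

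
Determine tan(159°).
tan(159°) = -0.3839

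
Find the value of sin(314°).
sin(314°) = -0.7193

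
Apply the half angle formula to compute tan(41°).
tan(41°) = sin 82° / (1 + cos 82°) = 0.8693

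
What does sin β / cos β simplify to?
sin β / cos β = tan β (using Quotient identity)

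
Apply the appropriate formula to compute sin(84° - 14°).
sin(84° - 14°) = sin 84° cos 14° - cos 84° sin 14° = 0.9397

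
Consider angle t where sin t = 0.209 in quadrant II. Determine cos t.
cos t = ±√(1 - sin²t) = -0.9779 (negative in QII)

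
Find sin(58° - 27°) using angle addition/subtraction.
sin(58° - 27°) = sin 58° cos 27° - cos 58° sin 27° = 0.515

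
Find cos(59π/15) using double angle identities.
cos(59π/15) = cos²59π/30 - sin²59π/30 = 0.9781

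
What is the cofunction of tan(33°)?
tan(33°) = cot(90° - 33°) = cot(57°)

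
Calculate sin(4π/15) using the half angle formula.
sin(4π/15) = √((1 - cos 8π/15)/2) = 0.7431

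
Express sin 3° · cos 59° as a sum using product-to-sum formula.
sin 3° cos 59° = (1/2)[sin(3°+59°) + sin(3°-59°)]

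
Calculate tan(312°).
tan(312°) = -1.111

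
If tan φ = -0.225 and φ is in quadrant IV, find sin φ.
sin φ = -0.2195 (using tan²φ + 1 = sec²φ)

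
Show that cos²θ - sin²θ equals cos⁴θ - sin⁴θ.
RHS = (cos²θ - sin²θ)(cos²θ + sin²θ) = (cos²θ - sin²θ) · 1 = cos²θ - sin²θ = LHS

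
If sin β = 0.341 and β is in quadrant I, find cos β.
cos β = 0.9401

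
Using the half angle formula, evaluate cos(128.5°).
cos(128.5°) = -√((1 + cos 257°)/2) = -0.6225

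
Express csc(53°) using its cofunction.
csc(53°) = sec(90° - 53°) = sec(37°)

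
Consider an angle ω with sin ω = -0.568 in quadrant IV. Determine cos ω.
cos ω = √(1 - sin²ω) = 0.823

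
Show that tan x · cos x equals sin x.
LHS = (sin x/cos x) · cos x = sin x = RHS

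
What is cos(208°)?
cos(208°) = -0.8829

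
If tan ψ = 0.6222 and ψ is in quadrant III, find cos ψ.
cos ψ = -0.8491 (using tan²ψ + 1 = sec²ψ)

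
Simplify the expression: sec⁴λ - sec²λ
sec⁴λ - sec²λ = tan⁴λ + tan²λ (using Pythagorean)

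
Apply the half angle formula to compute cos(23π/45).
cos(23π/45) = -√((1 + cos 46π/45)/2) = -0.0349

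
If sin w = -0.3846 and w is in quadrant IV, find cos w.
cos w = 0.9231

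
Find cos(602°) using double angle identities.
cos(602°) = cos²301° - sin²301° = -0.4695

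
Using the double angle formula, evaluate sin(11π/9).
sin(11π/9) = 2 sin 11π/18 cos 11π/18 = -0.6428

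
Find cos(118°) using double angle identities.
cos(118°) = cos²59° - sin²59° = -0.4695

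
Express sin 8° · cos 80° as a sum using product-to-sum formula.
sin 8° cos 80° = (1/2)[sin(8°+80°) + sin(8°-80°)]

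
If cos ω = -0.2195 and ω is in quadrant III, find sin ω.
sin ω = -0.9756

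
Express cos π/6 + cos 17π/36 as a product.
cos π/6 + cos 17π/36 = 2 cos(23π/72) cos(-11π/72)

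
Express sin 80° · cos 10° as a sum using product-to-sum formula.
sin 80° cos 10° = (1/2)[sin(80°+10°) + sin(80°-10°)]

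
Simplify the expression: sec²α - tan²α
sec²α - tan²α = 1 (using Pythagorean identity)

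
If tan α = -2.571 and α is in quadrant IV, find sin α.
sin α = -0.932 (using tan²α + 1 = sec²α)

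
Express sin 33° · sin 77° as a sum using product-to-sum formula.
sin 33° sin 77° = (1/2)[cos(33°-77°) - cos(33°+77°)]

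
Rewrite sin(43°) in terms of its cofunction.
sin(43°) = cos(90° - 43°) = cos(47°)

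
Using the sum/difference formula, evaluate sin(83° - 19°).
sin(83° - 19°) = sin 83° cos 19° - cos 83° sin 19° = 0.8988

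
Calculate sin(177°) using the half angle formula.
sin(177°) = √((1 - cos 354°)/2) = 0.05234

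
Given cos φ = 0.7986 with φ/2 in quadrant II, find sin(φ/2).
sin(φ/2) = ±√((1 - cos φ)/2); positive since φ/2 ∈ QII, so sin(φ/2) = 0.3173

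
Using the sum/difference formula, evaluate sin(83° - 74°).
sin(83° - 74°) = sin 83° cos 74° - cos 83° sin 74° = 0.1564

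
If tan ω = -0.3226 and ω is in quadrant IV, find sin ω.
sin ω = -0.307 (using tan²ω + 1 = sec²ω)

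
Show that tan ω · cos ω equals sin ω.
LHS = (sin ω/cos ω) · cos ω = sin ω = RHS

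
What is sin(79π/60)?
sin(79π/60) = -0.8387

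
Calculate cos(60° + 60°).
cos(60° + 60°) = cos 60° cos 60° - sin 60° sin 60° = -1/2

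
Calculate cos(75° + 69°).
cos(75° + 69°) = cos 75° cos 69° - sin 75° sin 69° = -0.809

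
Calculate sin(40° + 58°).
sin(40° + 58°) = sin 40° cos 58° + cos 40° sin 58° = 0.9903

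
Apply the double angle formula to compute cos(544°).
cos(544°) = cos²272° - sin²272° = -0.9976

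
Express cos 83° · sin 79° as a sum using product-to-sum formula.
cos 83° sin 79° = (1/2)[sin(83°+79°) - sin(83°-79°)]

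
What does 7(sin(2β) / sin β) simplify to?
7(sin(2β) / sin β) = 7(2 cos β) (using Double angle)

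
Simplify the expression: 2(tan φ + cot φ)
2(tan φ + cot φ) = 2(sec φ csc φ) (using Quotient identities)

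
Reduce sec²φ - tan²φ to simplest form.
sec²φ - tan²φ = 1 (using Pythagorean identity)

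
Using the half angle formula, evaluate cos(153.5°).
cos(153.5°) = -√((1 + cos 307°)/2) = -0.8949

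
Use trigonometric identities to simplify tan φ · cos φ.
tan φ · cos φ = sin φ (using Quotient identity)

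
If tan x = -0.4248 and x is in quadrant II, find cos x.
cos x = -0.9204 (using tan²x + 1 = sec²x)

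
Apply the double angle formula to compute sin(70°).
sin(70°) = 2 sin 35° cos 35° = 0.9397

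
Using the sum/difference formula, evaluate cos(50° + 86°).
cos(50° + 86°) = cos 50° cos 86° - sin 50° sin 86° = -0.7193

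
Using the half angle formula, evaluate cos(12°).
cos(12°) = √((1 + cos 24°)/2) = 0.9781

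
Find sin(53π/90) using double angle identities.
sin(53π/90) = 2 sin 53π/180 cos 53π/180 = 0.9613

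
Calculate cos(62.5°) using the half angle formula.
cos(62.5°) = √((1 + cos 125°)/2) = 0.4617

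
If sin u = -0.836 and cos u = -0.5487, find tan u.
tan u = sin u / cos u = 1.524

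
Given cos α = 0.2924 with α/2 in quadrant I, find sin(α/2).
sin(α/2) = ±√((1 - cos α)/2); positive since α/2 ∈ QI, so sin(α/2) = 0.5948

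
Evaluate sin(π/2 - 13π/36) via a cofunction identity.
sin(π/2 - 13π/36) = cos(13π/36) = 0.4226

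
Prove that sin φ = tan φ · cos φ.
RHS = (sin φ/cos φ) · cos φ = sin φ = LHS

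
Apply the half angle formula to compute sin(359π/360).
sin(359π/360) = √((1 - cos 359π/180)/2) = 0.008727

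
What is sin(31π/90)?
sin(31π/90) = 0.8829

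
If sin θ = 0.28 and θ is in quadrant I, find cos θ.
cos θ = 0.96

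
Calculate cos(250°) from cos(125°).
cos(250°) = cos²125° - sin²125° = -0.342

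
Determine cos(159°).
cos(159°) = -0.9336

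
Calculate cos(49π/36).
cos(49π/36) = -0.4226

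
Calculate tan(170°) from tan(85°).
tan(170°) = 2 tan 85° / (1 - tan²85°) = -0.1763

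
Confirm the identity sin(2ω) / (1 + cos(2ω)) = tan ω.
LHS = 2 sin ω cos ω / (2cos²ω) = sin ω/cos ω = tan ω = RHS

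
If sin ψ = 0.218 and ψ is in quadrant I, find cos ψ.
cos ψ = 0.9759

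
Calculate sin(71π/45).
sin(71π/45) = -0.9703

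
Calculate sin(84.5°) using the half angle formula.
sin(84.5°) = √((1 - cos 169°)/2) = 0.9954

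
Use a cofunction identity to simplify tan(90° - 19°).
tan(90° - 19°) = cot(19°)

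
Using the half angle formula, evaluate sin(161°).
sin(161°) = √((1 - cos 322°)/2) = 0.3256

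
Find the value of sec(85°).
sec(85°) = 11.47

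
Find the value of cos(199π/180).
cos(199π/180) = -0.9455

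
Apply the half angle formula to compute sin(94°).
sin(94°) = √((1 - cos 188°)/2) = 0.9976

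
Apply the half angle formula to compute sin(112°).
sin(112°) = √((1 - cos 224°)/2) = 0.9272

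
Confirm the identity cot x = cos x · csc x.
RHS = cos x · (1/sin x) = cos x/sin x = cot x = LHS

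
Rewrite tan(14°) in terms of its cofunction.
tan(14°) = cot(90° - 14°) = cot(76°)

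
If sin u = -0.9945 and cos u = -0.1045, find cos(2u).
cos(2u) = cos²u - sin²u = -0.9781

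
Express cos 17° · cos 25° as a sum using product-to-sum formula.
cos 17° cos 25° = (1/2)[cos(17°-25°) + cos(17°+25°)]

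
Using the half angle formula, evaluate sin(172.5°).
sin(172.5°) = √((1 - cos 345°)/2) = 0.1305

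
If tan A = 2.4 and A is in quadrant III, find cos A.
cos A = -0.3846 (using tan²A + 1 = sec²A)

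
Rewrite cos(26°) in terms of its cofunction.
cos(26°) = sin(90° - 26°) = sin(64°)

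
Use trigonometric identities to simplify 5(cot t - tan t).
5(cot t - tan t) = 5(2 cot(2t)) (using Double angle)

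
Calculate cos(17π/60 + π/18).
cos(17π/60 + π/18) = cos 17π/60 cos π/18 - sin 17π/60 sin π/18 = 0.4848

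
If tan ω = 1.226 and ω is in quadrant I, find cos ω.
cos ω = 0.6321 (using tan²ω + 1 = sec²ω)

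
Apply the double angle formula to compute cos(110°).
cos(110°) = cos²55° - sin²55° = -0.342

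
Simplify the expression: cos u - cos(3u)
cos u - cos(3u) = 2 sin(2u) sin u (using Sum-to-product)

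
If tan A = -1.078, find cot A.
cot A = 1/tan A = -0.9276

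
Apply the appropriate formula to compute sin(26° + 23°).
sin(26° + 23°) = sin 26° cos 23° + cos 26° sin 23° = 0.7547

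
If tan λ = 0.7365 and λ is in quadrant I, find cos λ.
cos λ = 0.8052 (using tan²λ + 1 = sec²λ)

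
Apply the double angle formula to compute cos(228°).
cos(228°) = cos²114° - sin²114° = -0.6691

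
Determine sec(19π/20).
sec(19π/20) = -1.012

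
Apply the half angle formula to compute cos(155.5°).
cos(155.5°) = -√((1 + cos 311°)/2) = -0.91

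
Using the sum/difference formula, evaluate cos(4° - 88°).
cos(4° - 88°) = cos 4° cos 88° + sin 4° sin 88° = 0.1045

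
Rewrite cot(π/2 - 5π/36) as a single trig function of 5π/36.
cot(π/2 - 5π/36) = tan(5π/36)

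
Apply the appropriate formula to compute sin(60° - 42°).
sin(60° - 42°) = sin 60° cos 42° - cos 60° sin 42° = 0.309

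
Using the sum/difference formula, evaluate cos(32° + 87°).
cos(32° + 87°) = cos 32° cos 87° - sin 32° sin 87° = -0.4848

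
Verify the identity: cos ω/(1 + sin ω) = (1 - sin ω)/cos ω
RHS = (1 - sin ω)(1 + sin ω) / (cos ω(1 + sin ω)) = (1 - sin²ω) / (cos ω(1 + sin ω)) = cos²ω / (cos ω(1 + sin ω)) = cos ω/(1 + sin ω) = LHS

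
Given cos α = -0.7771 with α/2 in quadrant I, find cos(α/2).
cos(α/2) = ±√((1 + cos α)/2); positive since α/2 ∈ QI, so cos(α/2) = 0.3338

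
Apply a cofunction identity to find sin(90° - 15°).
sin(90° - 15°) = cos(15°) = (√6+√2)/4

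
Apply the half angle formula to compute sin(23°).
sin(23°) = √((1 - cos 46°)/2) = 0.3907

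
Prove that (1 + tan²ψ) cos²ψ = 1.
LHS = sec²ψ · cos²ψ = (1/cos²ψ) · cos²ψ = 1 = RHS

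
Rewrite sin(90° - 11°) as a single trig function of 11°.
sin(90° - 11°) = cos(11°)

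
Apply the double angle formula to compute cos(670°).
cos(670°) = cos²335° - sin²335° = 0.6428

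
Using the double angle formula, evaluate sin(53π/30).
sin(53π/30) = 2 sin 53π/60 cos 53π/60 = -0.6691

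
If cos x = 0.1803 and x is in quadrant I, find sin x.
sin x = 0.9836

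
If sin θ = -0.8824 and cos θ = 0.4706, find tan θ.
tan θ = sin θ / cos θ = -1.875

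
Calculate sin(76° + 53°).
sin(76° + 53°) = sin 76° cos 53° + cos 76° sin 53° = 0.7771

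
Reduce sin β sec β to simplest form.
sin β sec β = tan β (using Reciprocal + quotient)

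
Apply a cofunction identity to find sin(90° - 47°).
sin(90° - 47°) = cos(47°) = 0.682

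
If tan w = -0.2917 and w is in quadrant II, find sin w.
sin w = 0.28 (using tan²w + 1 = sec²w)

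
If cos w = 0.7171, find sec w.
sec w = 1/cos w = 1.395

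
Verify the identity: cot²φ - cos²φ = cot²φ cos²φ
LHS = cos²φ/sin²φ - cos²φ = cos²φ(1/sin²φ - 1) = cos²φ · (1 - sin²φ)/sin²φ = cos²φ · cos²φ/sin²φ = cos²φ · cot²φ = RHS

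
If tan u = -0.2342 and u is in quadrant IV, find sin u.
sin u = -0.228 (using tan²u + 1 = sec²u)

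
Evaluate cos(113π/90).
cos(113π/90) = -0.6947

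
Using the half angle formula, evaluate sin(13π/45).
sin(13π/45) = √((1 - cos 26π/45)/2) = 0.788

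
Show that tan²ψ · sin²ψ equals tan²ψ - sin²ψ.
RHS = sin²ψ/cos²ψ - sin²ψ = sin²ψ(1/cos²ψ - 1) = sin²ψ · (1 - cos²ψ)/cos²ψ = sin²ψ · sin²ψ/cos²ψ = sin²ψ · tan²ψ = LHS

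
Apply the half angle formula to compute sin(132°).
sin(132°) = √((1 - cos 264°)/2) = 0.7431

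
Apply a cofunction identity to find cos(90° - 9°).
cos(90° - 9°) = sin(9°) = 0.1564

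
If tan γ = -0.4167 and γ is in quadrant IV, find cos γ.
cos γ = 0.9231 (using tan²γ + 1 = sec²γ)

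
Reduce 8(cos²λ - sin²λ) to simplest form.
8(cos²λ - sin²λ) = 8(cos(2λ)) (using Double angle)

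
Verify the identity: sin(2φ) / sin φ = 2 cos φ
LHS = 2 sin φ cos φ / sin φ = 2 cos φ = RHS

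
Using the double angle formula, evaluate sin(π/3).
sin(π/3) = 2 sin π/6 cos π/6 = √3/2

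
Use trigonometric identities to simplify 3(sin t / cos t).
3(sin t / cos t) = 3(tan t) (using Quotient identity)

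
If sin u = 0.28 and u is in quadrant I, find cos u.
cos u = 0.96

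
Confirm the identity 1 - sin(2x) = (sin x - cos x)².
RHS = sin²x - 2 sin x cos x + cos²x = (sin²x + cos²x) - 2 sin x cos x = 1 - sin(2x) = LHS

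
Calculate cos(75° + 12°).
cos(75° + 12°) = cos 75° cos 12° - sin 75° sin 12° = 0.05234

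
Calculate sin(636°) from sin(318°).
sin(636°) = 2 sin 318° cos 318° = -0.9945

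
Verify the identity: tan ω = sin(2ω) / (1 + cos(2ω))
RHS = 2 sin ω cos ω / (2cos²ω) = sin ω/cos ω = tan ω = LHS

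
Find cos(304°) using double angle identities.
cos(304°) = cos²152° - sin²152° = 0.5592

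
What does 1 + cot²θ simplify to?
1 + cot²θ = csc²θ (using Pythagorean identity)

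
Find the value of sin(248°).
sin(248°) = -0.9272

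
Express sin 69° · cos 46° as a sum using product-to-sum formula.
sin 69° cos 46° = (1/2)[sin(69°+46°) + sin(69°-46°)]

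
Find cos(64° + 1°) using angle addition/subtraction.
cos(64° + 1°) = cos 64° cos 1° - sin 64° sin 1° = 0.4226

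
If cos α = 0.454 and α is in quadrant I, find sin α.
sin α = 0.891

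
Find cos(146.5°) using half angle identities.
cos(146.5°) = -√((1 + cos 293°)/2) = -0.8339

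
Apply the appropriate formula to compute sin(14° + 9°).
sin(14° + 9°) = sin 14° cos 9° + cos 14° sin 9° = 0.3907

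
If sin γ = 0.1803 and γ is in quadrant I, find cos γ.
cos γ = 0.9836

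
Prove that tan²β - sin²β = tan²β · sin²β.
LHS = sin²β/cos²β - sin²β = sin²β(1/cos²β - 1) = sin²β · (1 - cos²β)/cos²β = sin²β · sin²β/cos²β = sin²β · tan²β = RHS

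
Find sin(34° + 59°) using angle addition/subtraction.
sin(34° + 59°) = sin 34° cos 59° + cos 34° sin 59° = 0.9986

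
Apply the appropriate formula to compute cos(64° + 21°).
cos(64° + 21°) = cos 64° cos 21° - sin 64° sin 21° = 0.08716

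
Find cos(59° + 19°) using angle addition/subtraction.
cos(59° + 19°) = cos 59° cos 19° - sin 59° sin 19° = 0.2079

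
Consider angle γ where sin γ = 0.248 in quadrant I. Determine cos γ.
cos γ = √(1 - sin²γ) = 0.9688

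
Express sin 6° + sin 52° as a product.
sin 6° + sin 52° = 2 sin(29°) cos(-23°)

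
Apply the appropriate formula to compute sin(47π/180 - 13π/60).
sin(47π/180 - 13π/60) = sin 47π/180 cos 13π/60 - cos 47π/180 sin 13π/60 = 0.1392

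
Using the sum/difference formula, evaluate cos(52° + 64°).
cos(52° + 64°) = cos 52° cos 64° - sin 52° sin 64° = -0.4384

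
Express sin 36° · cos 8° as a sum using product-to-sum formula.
sin 36° cos 8° = (1/2)[sin(36°+8°) + sin(36°-8°)]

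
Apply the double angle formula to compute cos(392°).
cos(392°) = 2cos²196° - 1 = 0.848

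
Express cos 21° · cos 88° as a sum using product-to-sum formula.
cos 21° cos 88° = (1/2)[cos(21°-88°) + cos(21°+88°)]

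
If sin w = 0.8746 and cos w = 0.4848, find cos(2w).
cos(2w) = cos²w - sin²w = -0.5299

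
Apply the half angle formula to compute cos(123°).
cos(123°) = -√((1 + cos 246°)/2) = -0.5446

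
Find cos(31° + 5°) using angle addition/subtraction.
cos(31° + 5°) = cos 31° cos 5° - sin 31° sin 5° = 0.809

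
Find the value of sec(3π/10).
sec(3π/10) = 1.701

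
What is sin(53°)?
sin(53°) = 0.7986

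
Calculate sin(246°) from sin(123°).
sin(246°) = 2 sin 123° cos 123° = -0.9135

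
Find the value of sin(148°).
sin(148°) = 0.5299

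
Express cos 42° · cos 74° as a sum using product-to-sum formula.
cos 42° cos 74° = (1/2)[cos(42°-74°) + cos(42°+74°)]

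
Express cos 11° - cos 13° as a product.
cos 11° - cos 13° = -2 sin(12°) sin(-1°)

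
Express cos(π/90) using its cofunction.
cos(π/90) = sin(π/2 - π/90) = sin(22π/45)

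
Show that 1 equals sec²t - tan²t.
RHS = 1/cos²t - sin²t/cos²t = (1 - sin²t)/cos²t = cos²t/cos²t = 1 = LHS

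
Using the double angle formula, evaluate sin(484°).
sin(484°) = 2 sin 242° cos 242° = 0.829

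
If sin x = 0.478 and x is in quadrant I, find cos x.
cos x = 0.8784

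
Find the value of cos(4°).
cos(4°) = 0.9976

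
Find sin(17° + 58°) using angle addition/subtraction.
sin(17° + 58°) = sin 17° cos 58° + cos 17° sin 58° = (√6+√2)/4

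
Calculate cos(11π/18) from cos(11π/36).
cos(11π/18) = cos²11π/36 - sin²11π/36 = -0.342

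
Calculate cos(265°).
cos(265°) = -0.08716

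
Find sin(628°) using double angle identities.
sin(628°) = 2 sin 314° cos 314° = -0.9994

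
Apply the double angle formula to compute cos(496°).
cos(496°) = cos²248° - sin²248° = -0.7193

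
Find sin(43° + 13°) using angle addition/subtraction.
sin(43° + 13°) = sin 43° cos 13° + cos 43° sin 13° = 0.829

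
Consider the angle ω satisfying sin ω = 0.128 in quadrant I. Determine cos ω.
cos ω = √(1 - sin²ω) = 0.9918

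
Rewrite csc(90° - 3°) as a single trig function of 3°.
csc(90° - 3°) = sec(3°)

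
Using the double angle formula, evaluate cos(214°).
cos(214°) = cos²107° - sin²107° = -0.829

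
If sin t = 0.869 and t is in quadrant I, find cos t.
cos t = 0.4948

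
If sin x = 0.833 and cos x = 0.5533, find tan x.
tan x = sin x / cos x = 1.506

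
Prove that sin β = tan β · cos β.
RHS = (sin β/cos β) · cos β = sin β = LHS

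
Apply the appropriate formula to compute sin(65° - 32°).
sin(65° - 32°) = sin 65° cos 32° - cos 65° sin 32° = 0.5446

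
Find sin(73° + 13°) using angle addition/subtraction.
sin(73° + 13°) = sin 73° cos 13° + cos 73° sin 13° = 0.9976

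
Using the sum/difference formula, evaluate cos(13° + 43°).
cos(13° + 43°) = cos 13° cos 43° - sin 13° sin 43° = 0.5592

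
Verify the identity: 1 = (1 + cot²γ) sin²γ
RHS = csc²γ · sin²γ = (1/sin²γ) · sin²γ = 1 = LHS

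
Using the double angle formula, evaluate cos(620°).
cos(620°) = cos²310° - sin²310° = -0.1736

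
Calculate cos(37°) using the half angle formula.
cos(37°) = √((1 + cos 74°)/2) = 0.7986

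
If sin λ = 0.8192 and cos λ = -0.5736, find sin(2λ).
sin(2λ) = 2 sin λ cos λ = -0.9398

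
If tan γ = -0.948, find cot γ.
cot γ = 1/tan γ = -1.055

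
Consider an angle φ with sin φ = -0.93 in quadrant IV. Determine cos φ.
cos φ = √(1 - sin²φ) = 0.3676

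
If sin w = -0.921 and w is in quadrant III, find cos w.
cos w = -0.3896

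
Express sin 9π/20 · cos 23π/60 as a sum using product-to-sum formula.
sin 9π/20 cos 23π/60 = (1/2)[sin(9π/20+23π/60) + sin(9π/20-23π/60)]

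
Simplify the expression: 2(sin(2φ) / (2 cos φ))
2(sin(2φ) / (2 cos φ)) = 2(sin φ) (using Double angle)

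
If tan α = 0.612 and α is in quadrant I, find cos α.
cos α = 0.8529 (using tan²α + 1 = sec²α)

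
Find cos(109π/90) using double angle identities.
cos(109π/90) = cos²109π/180 - sin²109π/180 = -0.788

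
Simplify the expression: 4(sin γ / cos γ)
4(sin γ / cos γ) = 4(tan γ) (using Quotient identity)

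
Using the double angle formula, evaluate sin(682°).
sin(682°) = 2 sin 341° cos 341° = -0.6157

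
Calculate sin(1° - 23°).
sin(1° - 23°) = sin 1° cos 23° - cos 1° sin 23° = -0.3746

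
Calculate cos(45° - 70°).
cos(45° - 70°) = cos 45° cos 70° + sin 45° sin 70° = 0.9063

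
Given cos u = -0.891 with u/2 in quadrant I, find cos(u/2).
cos(u/2) = ±√((1 + cos u)/2); positive since u/2 ∈ QI, so cos(u/2) = 0.2335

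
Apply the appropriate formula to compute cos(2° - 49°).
cos(2° - 49°) = cos 2° cos 49° + sin 2° sin 49° = 0.682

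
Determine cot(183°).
cot(183°) = 19.08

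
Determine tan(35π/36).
tan(35π/36) = -0.08749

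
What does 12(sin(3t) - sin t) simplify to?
12(sin(3t) - sin t) = 12(2 cos(2t) sin t) (using Sum-to-product)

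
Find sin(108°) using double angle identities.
sin(108°) = 2 sin 54° cos 54° = 0.9511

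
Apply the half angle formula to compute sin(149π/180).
sin(149π/180) = √((1 - cos 149π/90)/2) = 0.515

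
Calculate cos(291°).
cos(291°) = 0.3584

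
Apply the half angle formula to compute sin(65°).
sin(65°) = √((1 - cos 130°)/2) = 0.9063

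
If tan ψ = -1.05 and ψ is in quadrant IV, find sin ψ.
sin ψ = -0.7241 (using tan²ψ + 1 = sec²ψ)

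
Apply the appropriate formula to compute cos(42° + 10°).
cos(42° + 10°) = cos 42° cos 10° - sin 42° sin 10° = 0.6157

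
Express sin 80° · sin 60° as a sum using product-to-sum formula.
sin 80° sin 60° = (1/2)[cos(80°-60°) - cos(80°+60°)]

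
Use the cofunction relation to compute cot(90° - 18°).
cot(90° - 18°) = tan(18°) = 0.3249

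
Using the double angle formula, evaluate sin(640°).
sin(640°) = 2 sin 320° cos 320° = -0.9848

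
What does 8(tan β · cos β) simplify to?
8(tan β · cos β) = 8(sin β) (using Quotient identity)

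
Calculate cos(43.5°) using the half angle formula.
cos(43.5°) = √((1 + cos 87°)/2) = 0.7254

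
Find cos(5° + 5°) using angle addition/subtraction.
cos(5° + 5°) = cos 5° cos 5° - sin 5° sin 5° = 0.9848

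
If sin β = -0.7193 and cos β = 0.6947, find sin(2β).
sin(2β) = 2 sin β cos β = -0.9994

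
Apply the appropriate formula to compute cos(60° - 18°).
cos(60° - 18°) = cos 60° cos 18° + sin 60° sin 18° = 0.7431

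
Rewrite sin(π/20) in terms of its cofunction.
sin(π/20) = cos(π/2 - π/20) = cos(9π/20)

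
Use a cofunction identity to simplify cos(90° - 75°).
cos(90° - 75°) = sin(75°)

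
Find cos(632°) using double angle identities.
cos(632°) = cos²316° - sin²316° = 0.0349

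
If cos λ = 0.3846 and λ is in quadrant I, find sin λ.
sin λ = 0.9231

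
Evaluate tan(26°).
tan(26°) = 0.4877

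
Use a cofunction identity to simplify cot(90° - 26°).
cot(90° - 26°) = tan(26°)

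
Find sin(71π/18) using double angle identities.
sin(71π/18) = 2 sin 71π/36 cos 71π/36 = -0.1736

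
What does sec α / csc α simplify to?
sec α / csc α = tan α (using Reciprocal identities)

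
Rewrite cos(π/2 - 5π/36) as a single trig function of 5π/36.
cos(π/2 - 5π/36) = sin(5π/36)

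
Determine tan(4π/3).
tan(4π/3) = √3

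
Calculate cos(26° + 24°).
cos(26° + 24°) = cos 26° cos 24° - sin 26° sin 24° = 0.6428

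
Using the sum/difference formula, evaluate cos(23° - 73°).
cos(23° - 73°) = cos 23° cos 73° + sin 23° sin 73° = 0.6428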